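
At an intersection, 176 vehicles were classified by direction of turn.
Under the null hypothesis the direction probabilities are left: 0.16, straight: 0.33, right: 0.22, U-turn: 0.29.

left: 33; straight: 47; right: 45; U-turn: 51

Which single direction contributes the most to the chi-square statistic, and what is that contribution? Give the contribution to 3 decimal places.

straight, 2.114

Expected counts E_i = n·p_i: 176×0.16 = 28.16, 176×0.33 = 58.08, 176×0.22 = 38.72, 176×0.29 = 51.04.
χ² = (33−28.16)²/28.16 + (47−58.08)²/58.08 + (45−38.72)²/38.72 + (51−51.04)²/51.04
   = 0.8319 + 2.1137 + 1.0186 + 0.0000
The largest term is for straight: 2.114.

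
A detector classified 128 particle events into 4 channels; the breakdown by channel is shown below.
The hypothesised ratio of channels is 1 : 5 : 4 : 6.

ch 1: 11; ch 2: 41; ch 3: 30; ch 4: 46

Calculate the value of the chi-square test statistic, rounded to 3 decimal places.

Ratio total = 16. Expected counts: 128×1/16 = 8, 128×5/16 = 40, 128×4/16 = 32, 128×6/16 = 48.
cat         O        E   (O−E)²/E
ch 1       11        8     1.1250
ch 2       41       40     0.0250
ch 3       30       32     0.1250
ch 4       46       48     0.0833
Sum = 1.358

1.358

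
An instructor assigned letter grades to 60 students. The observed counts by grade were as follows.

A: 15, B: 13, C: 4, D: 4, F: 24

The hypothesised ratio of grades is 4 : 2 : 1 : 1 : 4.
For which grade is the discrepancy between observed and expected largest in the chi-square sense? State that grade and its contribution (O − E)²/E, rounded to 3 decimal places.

Ratio total = 12. Expected counts: 60×4/12 = 20, 60×2/12 = 10, 60×1/12 = 5, 60×1/12 = 5, 60×4/12 = 20.
cat         O        E   (O−E)²/E
A          15       20     1.2500
B          13       10     0.9000
C           4        5     0.2000
D           4        5     0.2000
F          24       20     0.8000
The largest term is for A: 1.250.

A, 1.250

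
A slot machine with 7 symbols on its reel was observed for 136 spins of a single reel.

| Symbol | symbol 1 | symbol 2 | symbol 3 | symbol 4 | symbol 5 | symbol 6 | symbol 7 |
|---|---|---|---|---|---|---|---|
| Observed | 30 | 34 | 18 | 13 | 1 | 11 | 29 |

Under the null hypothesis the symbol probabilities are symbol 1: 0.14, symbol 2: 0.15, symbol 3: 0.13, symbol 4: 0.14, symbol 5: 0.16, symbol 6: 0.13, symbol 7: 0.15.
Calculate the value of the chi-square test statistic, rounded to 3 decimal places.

43.253

Expected counts E_i = n·p_i: 136×0.14 = 19.04, 136×0.15 = 20.4, 136×0.13 = 17.68, 136×0.14 = 19.04, 136×0.16 = 21.76, 136×0.13 = 17.68, 136×0.15 = 20.4.
χ² = (30−19.04)²/19.04 + (34−20.4)²/20.4 + (18−17.68)²/17.68 + (13−19.04)²/19.04 + (1−21.76)²/21.76 + (11−17.68)²/17.68 + (29−20.4)²/20.4
   = 6.3089 + 9.0667 + 0.0058 + 1.9161 + 19.8060 + 2.5239 + 3.6255
Sum = 43.253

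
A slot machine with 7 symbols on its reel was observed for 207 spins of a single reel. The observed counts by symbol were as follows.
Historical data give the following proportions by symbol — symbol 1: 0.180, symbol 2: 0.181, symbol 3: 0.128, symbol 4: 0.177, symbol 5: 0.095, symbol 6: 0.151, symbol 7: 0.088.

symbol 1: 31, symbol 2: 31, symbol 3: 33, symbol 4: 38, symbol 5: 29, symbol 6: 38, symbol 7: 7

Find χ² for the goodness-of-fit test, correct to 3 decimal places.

16.607

Expected counts E_i = n·p_i: 207×0.180 = 37.26, 207×0.181 = 37.467, 207×0.128 = 26.496, 207×0.177 = 36.639, 207×0.095 = 19.665, 207×0.151 = 31.257, 207×0.088 = 18.216.
symbol 1: (31 − 37.26)²/37.26 = 39.1876/37.26 = 1.0517
symbol 2: (31 − 37.467)²/37.467 = 41.822089/37.467 = 1.1162
symbol 3: (33 − 26.496)²/26.496 = 42.302016/26.496 = 1.5965
symbol 4: (38 − 36.639)²/36.639 = 1.852321/36.639 = 0.0506
symbol 5: (29 − 19.665)²/19.665 = 87.142225/19.665 = 4.4313
symbol 6: (38 − 31.257)²/31.257 = 45.468049/31.257 = 1.4547
symbol 7: (7 − 18.216)²/18.216 = 125.798656/18.216 = 6.9059
Sum = 16.607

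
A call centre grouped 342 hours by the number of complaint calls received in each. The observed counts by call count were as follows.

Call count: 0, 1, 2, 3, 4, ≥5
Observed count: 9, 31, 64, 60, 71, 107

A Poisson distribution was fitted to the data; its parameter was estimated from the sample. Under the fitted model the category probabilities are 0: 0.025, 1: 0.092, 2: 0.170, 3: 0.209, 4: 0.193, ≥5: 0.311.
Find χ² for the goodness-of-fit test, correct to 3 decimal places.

2.846

Expected counts E_i = n·p_i: 342×0.025 = 8.55, 342×0.092 = 31.464, 342×0.170 = 58.14, 342×0.209 = 71.478, 342×0.193 = 66.006, 342×0.311 = 106.362.
χ² = (9−8.55)²/8.55 + (31−31.464)²/31.464 + (64−58.14)²/58.14 + (60−71.478)²/71.478 + (71−66.006)²/66.006 + (107−106.362)²/106.362
   = 0.0237 + 0.0068 + 0.5906 + 1.8431 + 0.3778 + 0.0038
Sum = 2.846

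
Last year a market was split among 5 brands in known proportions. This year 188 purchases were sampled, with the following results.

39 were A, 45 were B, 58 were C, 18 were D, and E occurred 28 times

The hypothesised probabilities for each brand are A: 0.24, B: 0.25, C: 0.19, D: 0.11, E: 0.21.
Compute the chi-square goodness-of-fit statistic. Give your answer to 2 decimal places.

Expected counts E_i = n·p_i: 188×0.24 = 45.12, 188×0.25 = 47, 188×0.19 = 35.72, 188×0.11 = 20.68, 188×0.21 = 39.48.
A: (39 − 45.12)²/45.12 = 37.4544/45.12 = 0.830
B: (45 − 47)²/47 = 4/47 = 0.085
C: (58 − 35.72)²/35.72 = 496.3984/35.72 = 13.897
D: (18 − 20.68)²/20.68 = 7.1824/20.68 = 0.347
E: (28 − 39.48)²/39.48 = 131.7904/39.48 = 3.338
Sum = 18.50

18.50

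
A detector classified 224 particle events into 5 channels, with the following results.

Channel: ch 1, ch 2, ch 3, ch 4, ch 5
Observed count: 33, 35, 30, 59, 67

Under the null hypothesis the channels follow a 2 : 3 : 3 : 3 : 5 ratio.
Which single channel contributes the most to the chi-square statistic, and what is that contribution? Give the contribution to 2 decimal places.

Ratio total = 16. Expected counts: 224×2/16 = 28, 224×3/16 = 42, 224×3/16 = 42, 224×3/16 = 42, 224×5/16 = 70.
ch 1: (33 − 28)²/28 = 25/28 = 0.893
ch 2: (35 − 42)²/42 = 49/42 = 1.167
ch 3: (30 − 42)²/42 = 144/42 = 3.429
ch 4: (59 − 42)²/42 = 289/42 = 6.881
ch 5: (67 − 70)²/70 = 9/70 = 0.129
The largest term is for ch 4: 6.88.

ch 4, 6.88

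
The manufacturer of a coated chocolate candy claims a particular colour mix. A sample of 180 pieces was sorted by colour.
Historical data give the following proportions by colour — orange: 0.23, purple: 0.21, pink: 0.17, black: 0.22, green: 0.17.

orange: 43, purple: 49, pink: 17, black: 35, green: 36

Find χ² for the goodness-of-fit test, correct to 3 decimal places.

10.912

Expected counts E_i = n·p_i: 180×0.23 = 41.4, 180×0.21 = 37.8, 180×0.17 = 30.6, 180×0.22 = 39.6, 180×0.17 = 30.6.
cat         O        E   (O−E)²/E
orange     43     41.4     0.0618
purple     49     37.8     3.3185
pink       17     30.6     6.0444
black      35     39.6     0.5343
green      36     30.6     0.9529
Sum = 10.912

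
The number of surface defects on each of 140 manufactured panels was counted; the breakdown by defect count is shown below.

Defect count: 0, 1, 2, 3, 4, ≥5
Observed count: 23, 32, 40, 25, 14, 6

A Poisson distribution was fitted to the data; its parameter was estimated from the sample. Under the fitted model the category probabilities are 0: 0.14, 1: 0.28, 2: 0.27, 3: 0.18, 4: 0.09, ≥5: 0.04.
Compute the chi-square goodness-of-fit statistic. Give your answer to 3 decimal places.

2.226

Expected counts E_i = n·p_i: 140×0.14 = 19.6, 140×0.28 = 39.2, 140×0.27 = 37.8, 140×0.18 = 25.2, 140×0.09 = 12.6, 140×0.04 = 5.6.
χ² = (23−19.6)²/19.6 + (32−39.2)²/39.2 + (40−37.8)²/37.8 + (25−25.2)²/25.2 + (14−12.6)²/12.6 + (6−5.6)²/5.6
   = 0.5898 + 1.3224 + 0.1280 + 0.0016 + 0.1556 + 0.0286
Sum = 2.226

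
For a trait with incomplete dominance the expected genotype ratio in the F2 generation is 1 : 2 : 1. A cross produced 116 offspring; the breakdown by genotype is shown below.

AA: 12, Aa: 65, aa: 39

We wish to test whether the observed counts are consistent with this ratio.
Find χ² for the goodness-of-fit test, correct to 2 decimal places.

Ratio total = 4. Expected counts: 116×1/4 = 29, 116×2/4 = 58, 116×1/4 = 29.
χ² = (12−29)²/29 + (65−58)²/58 + (39−29)²/29
   = 9.966 + 0.845 + 3.448
Sum = 14.26

14.26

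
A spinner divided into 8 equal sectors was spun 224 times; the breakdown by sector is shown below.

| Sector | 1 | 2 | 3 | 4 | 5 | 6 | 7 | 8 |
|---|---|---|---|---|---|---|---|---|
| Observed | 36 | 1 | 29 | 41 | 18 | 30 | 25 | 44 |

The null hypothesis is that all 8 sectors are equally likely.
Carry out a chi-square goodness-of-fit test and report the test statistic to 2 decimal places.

Expected count for each of the 8 categories: 224/8 = 28.
χ² = (36−28)²/28 + (1−28)²/28 + (29−28)²/28 + (41−28)²/28 + (18−28)²/28 + (30−28)²/28 + (25−28)²/28 + (44−28)²/28
   = 2.286 + 26.036 + 0.036 + 6.036 + 3.571 + 0.143 + 0.321 + 9.143
Sum = 47.57

47.57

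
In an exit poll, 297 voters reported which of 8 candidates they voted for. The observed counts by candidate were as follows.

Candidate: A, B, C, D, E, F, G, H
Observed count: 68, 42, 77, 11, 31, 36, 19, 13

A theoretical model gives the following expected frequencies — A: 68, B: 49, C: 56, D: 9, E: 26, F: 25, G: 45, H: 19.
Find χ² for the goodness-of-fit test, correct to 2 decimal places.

32.04

cat         O        E   (O−E)²/E
A          68       68      0.000
B          42       49      1.000
C          77       56      7.875
D          11        9      0.444
E          31       26      0.962
F          36       25      4.840
G          19       45     15.022
H          13       19      1.895
Sum = 32.04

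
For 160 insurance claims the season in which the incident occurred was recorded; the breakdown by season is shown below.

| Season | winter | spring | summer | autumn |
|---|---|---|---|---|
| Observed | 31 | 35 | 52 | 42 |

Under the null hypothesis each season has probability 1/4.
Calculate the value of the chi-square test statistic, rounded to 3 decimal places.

Under H₀ each category has probability 1/4, so each expected count is 160/4 = 40.
χ² = (31−40)²/40 + (35−40)²/40 + (52−40)²/40 + (42−40)²/40
   = 2.0250 + 0.6250 + 3.6000 + 0.1000
Sum = 6.350

6.350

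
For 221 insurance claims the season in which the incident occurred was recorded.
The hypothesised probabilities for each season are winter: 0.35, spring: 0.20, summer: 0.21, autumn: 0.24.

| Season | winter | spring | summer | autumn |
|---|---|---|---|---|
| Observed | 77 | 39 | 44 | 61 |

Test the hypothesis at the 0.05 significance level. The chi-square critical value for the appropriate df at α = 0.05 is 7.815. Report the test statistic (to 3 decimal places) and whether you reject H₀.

Expected counts E_i = n·p_i: 221×0.35 = 77.35, 221×0.20 = 44.2, 221×0.21 = 46.41, 221×0.24 = 53.04.
χ² = (77−77.35)²/77.35 + (39−44.2)²/44.2 + (44−46.41)²/46.41 + (61−53.04)²/53.04
   = 0.0016 + 0.6118 + 0.1251 + 1.1946
Sum = 1.933
df = 3. Since 1.933 < 7.815, we do not reject H₀.

1.933; do not reject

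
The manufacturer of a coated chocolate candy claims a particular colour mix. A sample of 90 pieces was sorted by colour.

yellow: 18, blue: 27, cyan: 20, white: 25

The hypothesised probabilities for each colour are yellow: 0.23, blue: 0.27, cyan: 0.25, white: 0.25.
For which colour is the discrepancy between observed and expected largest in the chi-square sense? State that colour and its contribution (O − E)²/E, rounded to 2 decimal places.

yellow, 0.35

Expected counts E_i = n·p_i: 90×0.23 = 20.7, 90×0.27 = 24.3, 90×0.25 = 22.5, 90×0.25 = 22.5.
yellow: (18 − 20.7)²/20.7 = 7.29/20.7 = 0.352
blue: (27 − 24.3)²/24.3 = 7.29/24.3 = 0.300
cyan: (20 − 22.5)²/22.5 = 6.25/22.5 = 0.278
white: (25 − 22.5)²/22.5 = 6.25/22.5 = 0.278
The largest term is for yellow: 0.35.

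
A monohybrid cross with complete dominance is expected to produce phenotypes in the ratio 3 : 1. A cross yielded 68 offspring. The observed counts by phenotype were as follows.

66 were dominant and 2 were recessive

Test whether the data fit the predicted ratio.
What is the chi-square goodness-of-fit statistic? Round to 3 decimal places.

17.647

Ratio total = 4. Expected counts: 68×3/4 = 51, 68×1/4 = 17.
χ² = (66−51)²/51 + (2−17)²/17
   = 4.4118 + 13.2353
Sum = 17.647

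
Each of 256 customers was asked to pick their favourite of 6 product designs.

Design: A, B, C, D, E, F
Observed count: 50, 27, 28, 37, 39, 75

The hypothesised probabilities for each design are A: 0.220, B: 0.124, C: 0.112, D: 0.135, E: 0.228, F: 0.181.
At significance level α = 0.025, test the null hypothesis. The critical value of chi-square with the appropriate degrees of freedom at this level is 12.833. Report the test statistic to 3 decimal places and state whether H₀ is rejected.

25.765; reject

Expected counts E_i = n·p_i: 256×0.220 = 56.32, 256×0.124 = 31.744, 256×0.112 = 28.672, 256×0.135 = 34.56, 256×0.228 = 58.368, 256×0.181 = 46.336.
A: (50 − 56.32)²/56.32 = 39.9424/56.32 = 0.7092
B: (27 − 31.744)²/31.744 = 22.505536/31.744 = 0.7090
C: (28 − 28.672)²/28.672 = 0.451584/28.672 = 0.0158
D: (37 − 34.56)²/34.56 = 5.9536/34.56 = 0.1723
E: (39 − 58.368)²/58.368 = 375.119424/58.368 = 6.4268
F: (75 − 46.336)²/46.336 = 821.624896/46.336 = 17.7319
Sum = 25.765
df = 5. Since 25.765 > 12.833, we reject H₀.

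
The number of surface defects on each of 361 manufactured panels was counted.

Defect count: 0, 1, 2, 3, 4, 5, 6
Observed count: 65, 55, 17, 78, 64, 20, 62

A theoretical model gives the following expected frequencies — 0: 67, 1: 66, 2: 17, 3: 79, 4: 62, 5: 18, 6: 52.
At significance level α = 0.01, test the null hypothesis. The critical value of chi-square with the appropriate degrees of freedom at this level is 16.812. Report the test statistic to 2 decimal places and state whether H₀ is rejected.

4.12; do not reject

χ² = (65−67)²/67 + (55−66)²/66 + (17−17)²/17 + (78−79)²/79 + (64−62)²/62 + (20−18)²/18 + (62−52)²/52
   = 0.060 + 1.833 + 0.000 + 0.013 + 0.065 + 0.222 + 1.923
Sum = 4.12
df = 6. Since 4.12 < 16.812, we do not reject H₀.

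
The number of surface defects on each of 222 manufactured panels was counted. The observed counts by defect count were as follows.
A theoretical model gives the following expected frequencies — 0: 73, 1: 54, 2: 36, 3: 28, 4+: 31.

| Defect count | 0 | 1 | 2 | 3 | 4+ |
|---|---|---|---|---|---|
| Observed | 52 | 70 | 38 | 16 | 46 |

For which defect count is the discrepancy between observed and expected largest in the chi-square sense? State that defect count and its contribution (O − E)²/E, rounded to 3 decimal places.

cat         O        E   (O−E)²/E
0          52       73     6.0411
1          70       54     4.7407
2          38       36     0.1111
3          16       28     5.1429
4+         46       31     7.2581
The largest term is for 4+: 7.258.

4+, 7.258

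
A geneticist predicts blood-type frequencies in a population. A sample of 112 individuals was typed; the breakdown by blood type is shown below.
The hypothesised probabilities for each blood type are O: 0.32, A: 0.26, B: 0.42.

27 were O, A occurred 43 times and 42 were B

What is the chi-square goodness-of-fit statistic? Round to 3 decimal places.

Expected counts E_i = n·p_i: 112×0.32 = 35.84, 112×0.26 = 29.12, 112×0.42 = 47.04.
O: (27 − 35.84)²/35.84 = 78.1456/35.84 = 2.1804
A: (43 − 29.12)²/29.12 = 192.6544/29.12 = 6.6159
B: (42 − 47.04)²/47.04 = 25.4016/47.04 = 0.5400
Sum = 9.336

9.336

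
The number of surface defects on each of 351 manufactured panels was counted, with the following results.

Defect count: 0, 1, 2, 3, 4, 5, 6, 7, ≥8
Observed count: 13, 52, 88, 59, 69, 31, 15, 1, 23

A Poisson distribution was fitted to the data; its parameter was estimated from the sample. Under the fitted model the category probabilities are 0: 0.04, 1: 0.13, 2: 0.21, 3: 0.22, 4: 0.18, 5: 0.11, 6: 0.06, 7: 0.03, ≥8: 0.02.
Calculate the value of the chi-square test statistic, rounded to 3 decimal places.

56.817

Expected counts E_i = n·p_i: 351×0.04 = 14.04, 351×0.13 = 45.63, 351×0.21 = 73.71, 351×0.22 = 77.22, 351×0.18 = 63.18, 351×0.11 = 38.61, 351×0.06 = 21.06, 351×0.03 = 10.53, 351×0.02 = 7.02.
χ² = (13−14.04)²/14.04 + (52−45.63)²/45.63 + (88−73.71)²/73.71 + (59−77.22)²/77.22 + (69−63.18)²/63.18 + (31−38.61)²/38.61 + (15−21.06)²/21.06 + (1−10.53)²/10.53 + (23−7.02)²/7.02
   = 0.0770 + 0.8893 + 2.7704 + 4.2990 + 0.5361 + 1.4999 + 1.7438 + 8.6250 + 36.3761
Sum = 56.817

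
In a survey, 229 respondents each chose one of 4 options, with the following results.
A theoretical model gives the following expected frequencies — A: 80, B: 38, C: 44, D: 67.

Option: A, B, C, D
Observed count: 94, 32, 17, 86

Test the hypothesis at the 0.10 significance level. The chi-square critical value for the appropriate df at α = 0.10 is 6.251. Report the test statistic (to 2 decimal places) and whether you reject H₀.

25.35; reject

A: (94 − 80)²/80 = 196/80 = 2.450
B: (32 − 38)²/38 = 36/38 = 0.947
C: (17 − 44)²/44 = 729/44 = 16.568
D: (86 − 67)²/67 = 361/67 = 5.388
Sum = 25.35
df = 3. Since 25.35 > 6.251, we reject H₀.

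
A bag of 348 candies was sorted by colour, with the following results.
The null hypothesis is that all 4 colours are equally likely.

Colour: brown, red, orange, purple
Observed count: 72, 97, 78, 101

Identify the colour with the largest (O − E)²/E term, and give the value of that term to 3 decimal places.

brown, 2.586

Expected count for each of the 4 categories: 348/4 = 87.
brown: (72 − 87)²/87 = 225/87 = 2.5862
red: (97 − 87)²/87 = 100/87 = 1.1494
orange: (78 − 87)²/87 = 81/87 = 0.9310
purple: (101 − 87)²/87 = 196/87 = 2.2529
The largest term is for brown: 2.586.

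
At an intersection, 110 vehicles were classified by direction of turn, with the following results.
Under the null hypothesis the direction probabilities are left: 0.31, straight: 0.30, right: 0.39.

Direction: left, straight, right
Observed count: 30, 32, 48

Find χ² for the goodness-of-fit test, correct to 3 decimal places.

Expected counts E_i = n·p_i: 110×0.31 = 34.1, 110×0.30 = 33, 110×0.39 = 42.9.
left: (30 − 34.1)²/34.1 = 16.81/34.1 = 0.4930
straight: (32 − 33)²/33 = 1/33 = 0.0303
right: (48 − 42.9)²/42.9 = 26.01/42.9 = 0.6063
Sum = 1.130

1.130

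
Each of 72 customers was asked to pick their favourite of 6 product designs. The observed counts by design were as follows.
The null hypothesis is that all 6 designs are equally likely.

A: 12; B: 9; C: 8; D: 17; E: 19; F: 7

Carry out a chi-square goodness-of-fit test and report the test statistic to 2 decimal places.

10.33

Expected count for each of the 6 categories: 72/6 = 12.
A: (12 − 12)²/12 = 0/12 = 0.000
B: (9 − 12)²/12 = 9/12 = 0.750
C: (8 − 12)²/12 = 16/12 = 1.333
D: (17 − 12)²/12 = 25/12 = 2.083
E: (19 − 12)²/12 = 49/12 = 4.083
F: (7 − 12)²/12 = 25/12 = 2.083
Sum = 10.33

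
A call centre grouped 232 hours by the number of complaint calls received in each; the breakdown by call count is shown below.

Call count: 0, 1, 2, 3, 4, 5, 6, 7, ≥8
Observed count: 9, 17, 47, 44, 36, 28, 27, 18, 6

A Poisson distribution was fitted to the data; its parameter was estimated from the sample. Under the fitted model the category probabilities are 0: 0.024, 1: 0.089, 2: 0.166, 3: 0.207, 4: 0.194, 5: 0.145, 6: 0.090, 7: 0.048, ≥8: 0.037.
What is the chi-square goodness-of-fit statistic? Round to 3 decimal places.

14.519

Expected counts E_i = n·p_i: 232×0.024 = 5.568, 232×0.089 = 20.648, 232×0.166 = 38.512, 232×0.207 = 48.024, 232×0.194 = 45.008, 232×0.145 = 33.64, 232×0.090 = 20.88, 232×0.048 = 11.136, 232×0.037 = 8.584.
χ² = (9−5.568)²/5.568 + (17−20.648)²/20.648 + (47−38.512)²/38.512 + (44−48.024)²/48.024 + (36−45.008)²/45.008 + (28−33.64)²/33.64 + (27−20.88)²/20.88 + (18−11.136)²/11.136 + (6−8.584)²/8.584
   = 2.1154 + 0.6445 + 1.8707 + 0.3372 + 1.8029 + 0.9456 + 1.7938 + 4.2308 + 0.7778
Sum = 14.519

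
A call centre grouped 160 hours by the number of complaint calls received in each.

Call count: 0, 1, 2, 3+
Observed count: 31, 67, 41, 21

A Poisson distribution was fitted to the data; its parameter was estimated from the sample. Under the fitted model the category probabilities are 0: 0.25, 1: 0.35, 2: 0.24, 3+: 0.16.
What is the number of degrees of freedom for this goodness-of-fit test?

2

There are k = 4 categories and 1 parameter estimated from the data, so df = 4 − 1 − 1 = 2.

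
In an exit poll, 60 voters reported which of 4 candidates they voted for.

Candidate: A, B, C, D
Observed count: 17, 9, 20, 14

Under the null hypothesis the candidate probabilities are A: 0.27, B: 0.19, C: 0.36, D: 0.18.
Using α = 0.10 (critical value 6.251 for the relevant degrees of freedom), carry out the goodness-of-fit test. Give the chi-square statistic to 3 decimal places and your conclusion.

Expected counts E_i = n·p_i: 60×0.27 = 16.2, 60×0.19 = 11.4, 60×0.36 = 21.6, 60×0.18 = 10.8.
χ² = (17−16.2)²/16.2 + (9−11.4)²/11.4 + (20−21.6)²/21.6 + (14−10.8)²/10.8
   = 0.0395 + 0.5053 + 0.1185 + 0.9481
Sum = 1.611
df = 3. Since 1.611 < 6.251, we do not reject H₀.

1.611; do not reject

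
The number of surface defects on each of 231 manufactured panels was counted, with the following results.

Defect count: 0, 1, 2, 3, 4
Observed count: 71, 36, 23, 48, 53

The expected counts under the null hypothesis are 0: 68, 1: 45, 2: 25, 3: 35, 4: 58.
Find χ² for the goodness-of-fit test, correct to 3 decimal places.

7.352

cat         O        E   (O−E)²/E
0          71       68     0.1324
1          36       45     1.8000
2          23       25     0.1600
3          48       35     4.8286
4          53       58     0.4310
Sum = 7.352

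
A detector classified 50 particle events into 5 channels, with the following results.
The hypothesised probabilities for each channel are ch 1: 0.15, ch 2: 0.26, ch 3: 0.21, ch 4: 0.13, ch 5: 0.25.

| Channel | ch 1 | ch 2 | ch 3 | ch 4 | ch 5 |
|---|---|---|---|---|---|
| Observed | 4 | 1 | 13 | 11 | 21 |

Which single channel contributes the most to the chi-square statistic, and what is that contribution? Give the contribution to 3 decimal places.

ch 2, 11.077

Expected counts E_i = n·p_i: 50×0.15 = 7.5, 50×0.26 = 13, 50×0.21 = 10.5, 50×0.13 = 6.5, 50×0.25 = 12.5.
χ² = (4−7.5)²/7.5 + (1−13)²/13 + (13−10.5)²/10.5 + (11−6.5)²/6.5 + (21−12.5)²/12.5
   = 1.6333 + 11.0769 + 0.5952 + 3.1154 + 5.7800
The largest term is for ch 2: 11.077.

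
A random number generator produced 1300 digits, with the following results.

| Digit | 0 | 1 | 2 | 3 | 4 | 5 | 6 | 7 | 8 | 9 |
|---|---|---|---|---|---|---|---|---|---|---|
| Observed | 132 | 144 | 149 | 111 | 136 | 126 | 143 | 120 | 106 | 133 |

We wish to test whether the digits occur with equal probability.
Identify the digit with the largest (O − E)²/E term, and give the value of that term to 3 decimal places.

Expected count for each of the 10 categories: 1300/10 = 130.
χ² = (132−130)²/130 + (144−130)²/130 + (149−130)²/130 + (111−130)²/130 + (136−130)²/130 + (126−130)²/130 + (143−130)²/130 + (120−130)²/130 + (106−130)²/130 + (133−130)²/130
   = 0.0308 + 1.5077 + 2.7769 + 2.7769 + 0.2769 + 0.1231 + 1.3000 + 0.7692 + 4.4308 + 0.0692
The largest term is for 8: 4.431.

8, 4.431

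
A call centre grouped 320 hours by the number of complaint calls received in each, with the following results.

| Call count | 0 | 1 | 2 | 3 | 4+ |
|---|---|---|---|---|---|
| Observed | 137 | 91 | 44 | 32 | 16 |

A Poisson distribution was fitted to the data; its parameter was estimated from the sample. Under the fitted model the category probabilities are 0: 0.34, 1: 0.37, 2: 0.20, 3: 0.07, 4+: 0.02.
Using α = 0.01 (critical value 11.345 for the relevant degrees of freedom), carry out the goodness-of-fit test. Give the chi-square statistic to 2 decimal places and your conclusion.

Expected counts E_i = n·p_i: 320×0.34 = 108.8, 320×0.37 = 118.4, 320×0.20 = 64, 320×0.07 = 22.4, 320×0.02 = 6.4.
χ² = (137−108.8)²/108.8 + (91−118.4)²/118.4 + (44−64)²/64 + (32−22.4)²/22.4 + (16−6.4)²/6.4
   = 7.309 + 6.341 + 6.250 + 4.114 + 14.400
Sum = 38.41
df = 3. Since 38.41 > 11.345, we reject H₀.

38.41; reject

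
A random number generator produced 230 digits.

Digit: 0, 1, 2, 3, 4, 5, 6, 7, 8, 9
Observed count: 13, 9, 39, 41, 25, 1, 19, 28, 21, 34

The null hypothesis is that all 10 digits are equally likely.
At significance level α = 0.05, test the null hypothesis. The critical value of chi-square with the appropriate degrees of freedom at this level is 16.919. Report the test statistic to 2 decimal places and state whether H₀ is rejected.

66.52; reject

Under H₀ each category has probability 1/10, so each expected count is 230/10 = 23.
0: (13 − 23)²/23 = 100/23 = 4.348
1: (9 − 23)²/23 = 196/23 = 8.522
2: (39 − 23)²/23 = 256/23 = 11.130
3: (41 − 23)²/23 = 324/23 = 14.087
4: (25 − 23)²/23 = 4/23 = 0.174
5: (1 − 23)²/23 = 484/23 = 21.043
6: (19 − 23)²/23 = 16/23 = 0.696
7: (28 − 23)²/23 = 25/23 = 1.087
8: (21 − 23)²/23 = 4/23 = 0.174
9: (34 − 23)²/23 = 121/23 = 5.261
Sum = 66.52
df = 9. Since 66.52 > 16.919, we reject H₀.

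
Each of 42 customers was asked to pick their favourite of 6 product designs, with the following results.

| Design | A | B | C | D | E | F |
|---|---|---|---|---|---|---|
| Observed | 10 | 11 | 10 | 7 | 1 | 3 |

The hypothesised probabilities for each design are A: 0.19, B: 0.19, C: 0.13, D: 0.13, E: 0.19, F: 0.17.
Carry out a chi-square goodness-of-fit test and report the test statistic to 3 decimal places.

14.369

Expected counts E_i = n·p_i: 42×0.19 = 7.98, 42×0.19 = 7.98, 42×0.13 = 5.46, 42×0.13 = 5.46, 42×0.19 = 7.98, 42×0.17 = 7.14.
χ² = (10−7.98)²/7.98 + (11−7.98)²/7.98 + (10−5.46)²/5.46 + (7−5.46)²/5.46 + (1−7.98)²/7.98 + (3−7.14)²/7.14
   = 0.5113 + 1.1429 + 3.7750 + 0.4344 + 6.1053 + 2.4005
Sum = 14.369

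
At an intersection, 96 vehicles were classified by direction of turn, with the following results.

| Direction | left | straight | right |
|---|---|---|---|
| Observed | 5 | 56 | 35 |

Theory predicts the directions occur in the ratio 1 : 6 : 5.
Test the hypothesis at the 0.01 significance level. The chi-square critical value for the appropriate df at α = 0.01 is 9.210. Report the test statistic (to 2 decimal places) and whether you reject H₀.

Ratio total = 12. Expected counts: 96×1/12 = 8, 96×6/12 = 48, 96×5/12 = 40.
χ² = (5−8)²/8 + (56−48)²/48 + (35−40)²/40
   = 1.125 + 1.333 + 0.625
Sum = 3.08
df = 2. Since 3.08 < 9.210, we do not reject H₀.

3.08; do not reject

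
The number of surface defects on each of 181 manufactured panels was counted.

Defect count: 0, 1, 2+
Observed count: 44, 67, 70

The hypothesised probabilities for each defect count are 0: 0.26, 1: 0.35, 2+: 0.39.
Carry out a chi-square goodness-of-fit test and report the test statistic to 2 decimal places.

0.41

Expected counts E_i = n·p_i: 181×0.26 = 47.06, 181×0.35 = 63.35, 181×0.39 = 70.59.
0: (44 − 47.06)²/47.06 = 9.3636/47.06 = 0.199
1: (67 − 63.35)²/63.35 = 13.3225/63.35 = 0.210
2+: (70 − 70.59)²/70.59 = 0.3481/70.59 = 0.005
Sum = 0.41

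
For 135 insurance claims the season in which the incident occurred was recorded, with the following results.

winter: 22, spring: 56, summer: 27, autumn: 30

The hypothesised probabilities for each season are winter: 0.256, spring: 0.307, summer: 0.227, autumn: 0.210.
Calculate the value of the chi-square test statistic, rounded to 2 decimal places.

10.21

Expected counts E_i = n·p_i: 135×0.256 = 34.56, 135×0.307 = 41.445, 135×0.227 = 30.645, 135×0.210 = 28.35.
winter: (22 − 34.56)²/34.56 = 157.7536/34.56 = 4.565
spring: (56 − 41.445)²/41.445 = 211.848025/41.445 = 5.112
summer: (27 − 30.645)²/30.645 = 13.286025/30.645 = 0.434
autumn: (30 − 28.35)²/28.35 = 2.7225/28.35 = 0.096
Sum = 10.21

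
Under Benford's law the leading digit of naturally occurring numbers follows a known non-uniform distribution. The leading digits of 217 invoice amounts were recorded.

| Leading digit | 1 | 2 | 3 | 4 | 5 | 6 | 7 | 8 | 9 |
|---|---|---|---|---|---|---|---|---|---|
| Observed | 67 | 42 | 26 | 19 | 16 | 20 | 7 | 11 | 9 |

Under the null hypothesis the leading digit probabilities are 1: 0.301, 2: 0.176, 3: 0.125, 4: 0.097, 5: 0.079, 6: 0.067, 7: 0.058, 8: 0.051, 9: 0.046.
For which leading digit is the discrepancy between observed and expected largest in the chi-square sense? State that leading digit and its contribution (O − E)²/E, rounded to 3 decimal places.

7, 2.479

Expected counts E_i = n·p_i: 217×0.301 = 65.317, 217×0.176 = 38.192, 217×0.125 = 27.125, 217×0.097 = 21.049, 217×0.079 = 17.143, 217×0.067 = 14.539, 217×0.058 = 12.586, 217×0.051 = 11.067, 217×0.046 = 9.982.
1: (67 − 65.317)²/65.317 = 2.832489/65.317 = 0.0434
2: (42 − 38.192)²/38.192 = 14.500864/38.192 = 0.3797
3: (26 − 27.125)²/27.125 = 1.265625/27.125 = 0.0467
4: (19 − 21.049)²/21.049 = 4.198401/21.049 = 0.1995
5: (16 − 17.143)²/17.143 = 1.306449/17.143 = 0.0762
6: (20 − 14.539)²/14.539 = 29.822521/14.539 = 2.0512
7: (7 − 12.586)²/12.586 = 31.203396/12.586 = 2.4792
8: (11 − 11.067)²/11.067 = 0.004489/11.067 = 0.0004
9: (9 − 9.982)²/9.982 = 0.964324/9.982 = 0.0966
The largest term is for 7: 2.479.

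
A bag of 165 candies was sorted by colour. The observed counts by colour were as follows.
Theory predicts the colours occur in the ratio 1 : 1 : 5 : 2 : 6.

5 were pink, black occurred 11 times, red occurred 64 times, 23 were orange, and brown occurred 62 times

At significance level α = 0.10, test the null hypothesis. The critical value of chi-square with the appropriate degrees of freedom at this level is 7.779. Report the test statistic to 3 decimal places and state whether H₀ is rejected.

5.033; do not reject

Ratio total = 15. Expected counts: 165×1/15 = 11, 165×1/15 = 11, 165×5/15 = 55, 165×2/15 = 22, 165×6/15 = 66.
cat         O        E   (O−E)²/E
pink        5       11     3.2727
black      11       11     0.0000
red        64       55     1.4727
orange     23       22     0.0455
brown      62       66     0.2424
Sum = 5.033
df = 4. Since 5.033 < 7.779, we do not reject H₀.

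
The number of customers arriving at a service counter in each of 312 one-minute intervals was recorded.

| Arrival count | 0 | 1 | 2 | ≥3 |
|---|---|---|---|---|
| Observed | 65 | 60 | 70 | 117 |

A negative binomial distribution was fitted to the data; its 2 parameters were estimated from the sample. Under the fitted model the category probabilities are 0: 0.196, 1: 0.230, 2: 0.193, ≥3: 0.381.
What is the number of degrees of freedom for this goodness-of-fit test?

There are k = 4 categories and 2 parameters estimated from the data, so df = 4 − 1 − 2 = 1.

1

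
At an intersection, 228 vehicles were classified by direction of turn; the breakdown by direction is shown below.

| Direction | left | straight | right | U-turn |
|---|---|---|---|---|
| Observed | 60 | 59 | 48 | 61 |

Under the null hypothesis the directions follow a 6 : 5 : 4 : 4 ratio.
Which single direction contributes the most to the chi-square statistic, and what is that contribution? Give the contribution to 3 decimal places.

U-turn, 3.521

Ratio total = 19. Expected counts: 228×6/19 = 72, 228×5/19 = 60, 228×4/19 = 48, 228×4/19 = 48.
left: (60 − 72)²/72 = 144/72 = 2.0000
straight: (59 − 60)²/60 = 1/60 = 0.0167
right: (48 − 48)²/48 = 0/48 = 0.0000
U-turn: (61 − 48)²/48 = 169/48 = 3.5208
The largest term is for U-turn: 3.521.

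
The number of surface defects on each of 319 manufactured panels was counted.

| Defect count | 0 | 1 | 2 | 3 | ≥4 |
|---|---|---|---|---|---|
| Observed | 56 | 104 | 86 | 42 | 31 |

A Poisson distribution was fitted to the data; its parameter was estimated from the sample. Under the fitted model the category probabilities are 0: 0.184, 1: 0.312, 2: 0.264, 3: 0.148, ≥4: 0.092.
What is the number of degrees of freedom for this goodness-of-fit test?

3

There are k = 5 categories and 1 parameter estimated from the data, so df = 5 − 1 − 1 = 3.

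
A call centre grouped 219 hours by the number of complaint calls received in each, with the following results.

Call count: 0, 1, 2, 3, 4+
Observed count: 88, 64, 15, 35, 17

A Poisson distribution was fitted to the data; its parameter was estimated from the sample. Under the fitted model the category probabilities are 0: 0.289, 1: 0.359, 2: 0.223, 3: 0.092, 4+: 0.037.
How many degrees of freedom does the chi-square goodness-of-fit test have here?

There are k = 5 categories and 1 parameter estimated from the data, so df = 5 − 1 − 1 = 3.

3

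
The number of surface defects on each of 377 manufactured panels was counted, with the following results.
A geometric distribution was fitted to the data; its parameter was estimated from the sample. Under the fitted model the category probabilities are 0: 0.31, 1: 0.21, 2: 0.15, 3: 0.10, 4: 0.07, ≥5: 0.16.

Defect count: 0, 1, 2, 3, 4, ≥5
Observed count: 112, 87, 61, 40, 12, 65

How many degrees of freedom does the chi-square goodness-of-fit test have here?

There are k = 6 categories and 1 parameter estimated from the data, so df = 6 − 1 − 1 = 4.

4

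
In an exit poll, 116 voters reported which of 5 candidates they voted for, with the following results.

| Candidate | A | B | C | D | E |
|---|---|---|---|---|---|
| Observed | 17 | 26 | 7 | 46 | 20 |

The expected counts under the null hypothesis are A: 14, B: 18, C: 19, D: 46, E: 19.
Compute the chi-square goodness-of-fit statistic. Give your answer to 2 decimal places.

11.83

A: (17 − 14)²/14 = 9/14 = 0.643
B: (26 − 18)²/18 = 64/18 = 3.556
C: (7 − 19)²/19 = 144/19 = 7.579
D: (46 − 46)²/46 = 0/46 = 0.000
E: (20 − 19)²/19 = 1/19 = 0.053
Sum = 11.83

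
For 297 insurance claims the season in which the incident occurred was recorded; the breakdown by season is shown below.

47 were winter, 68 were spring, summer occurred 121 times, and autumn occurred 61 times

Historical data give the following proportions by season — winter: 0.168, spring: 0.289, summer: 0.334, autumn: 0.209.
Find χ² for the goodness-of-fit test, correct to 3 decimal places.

Expected counts E_i = n·p_i: 297×0.168 = 49.896, 297×0.289 = 85.833, 297×0.334 = 99.198, 297×0.209 = 62.073.
cat         O        E   (O−E)²/E
winter     47   49.896     0.1681
spring     68   85.833     3.7051
summer    121   99.198     4.7917
autumn     61   62.073     0.0185
Sum = 8.683

8.683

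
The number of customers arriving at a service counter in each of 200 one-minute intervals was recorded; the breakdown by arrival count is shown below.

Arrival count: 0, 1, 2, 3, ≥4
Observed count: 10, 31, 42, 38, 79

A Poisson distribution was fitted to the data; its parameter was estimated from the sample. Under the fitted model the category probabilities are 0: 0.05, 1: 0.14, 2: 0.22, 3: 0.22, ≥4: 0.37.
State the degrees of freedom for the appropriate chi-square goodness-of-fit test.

There are k = 5 categories and 1 parameter estimated from the data, so df = 5 − 1 − 1 = 3.

3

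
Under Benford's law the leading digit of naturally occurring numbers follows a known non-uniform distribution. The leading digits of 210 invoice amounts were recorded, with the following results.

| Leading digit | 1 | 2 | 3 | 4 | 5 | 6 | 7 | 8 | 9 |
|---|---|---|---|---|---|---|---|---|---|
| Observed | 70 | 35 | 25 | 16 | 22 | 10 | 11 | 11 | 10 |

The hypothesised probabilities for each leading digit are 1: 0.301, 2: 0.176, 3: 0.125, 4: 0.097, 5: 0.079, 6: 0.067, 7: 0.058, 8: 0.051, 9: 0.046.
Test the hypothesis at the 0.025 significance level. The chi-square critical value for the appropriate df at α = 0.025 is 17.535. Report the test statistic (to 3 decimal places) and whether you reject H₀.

Expected counts E_i = n·p_i: 210×0.301 = 63.21, 210×0.176 = 36.96, 210×0.125 = 26.25, 210×0.097 = 20.37, 210×0.079 = 16.59, 210×0.067 = 14.07, 210×0.058 = 12.18, 210×0.051 = 10.71, 210×0.046 = 9.66.
cat         O        E   (O−E)²/E
1          70    63.21     0.7294
2          35    36.96     0.1039
3          25    26.25     0.0595
4          16    20.37     0.9375
5          22    16.59     1.7642
6          10    14.07     1.1773
7          11    12.18     0.1143
8          11    10.71     0.0079
9          10     9.66     0.0120
Sum = 4.906
df = 8. Since 4.906 < 17.535, we do not reject H₀.

4.906; do not reject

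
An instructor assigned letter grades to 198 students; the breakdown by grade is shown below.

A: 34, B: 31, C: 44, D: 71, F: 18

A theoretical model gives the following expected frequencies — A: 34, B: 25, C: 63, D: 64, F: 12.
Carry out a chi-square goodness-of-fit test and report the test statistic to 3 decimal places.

cat         O        E   (O−E)²/E
A          34       34     0.0000
B          31       25     1.4400
C          44       63     5.7302
D          71       64     0.7656
F          18       12     3.0000
Sum = 10.936

10.936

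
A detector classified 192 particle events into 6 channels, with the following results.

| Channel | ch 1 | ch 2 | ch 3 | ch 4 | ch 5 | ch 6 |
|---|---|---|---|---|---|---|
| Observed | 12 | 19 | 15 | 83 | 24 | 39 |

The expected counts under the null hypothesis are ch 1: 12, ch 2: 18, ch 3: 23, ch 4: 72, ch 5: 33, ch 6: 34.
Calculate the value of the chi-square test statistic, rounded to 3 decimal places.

7.709

ch 1: (12 − 12)²/12 = 0/12 = 0.0000
ch 2: (19 − 18)²/18 = 1/18 = 0.0556
ch 3: (15 − 23)²/23 = 64/23 = 2.7826
ch 4: (83 − 72)²/72 = 121/72 = 1.6806
ch 5: (24 − 33)²/33 = 81/33 = 2.4545
ch 6: (39 − 34)²/34 = 25/34 = 0.7353
Sum = 7.709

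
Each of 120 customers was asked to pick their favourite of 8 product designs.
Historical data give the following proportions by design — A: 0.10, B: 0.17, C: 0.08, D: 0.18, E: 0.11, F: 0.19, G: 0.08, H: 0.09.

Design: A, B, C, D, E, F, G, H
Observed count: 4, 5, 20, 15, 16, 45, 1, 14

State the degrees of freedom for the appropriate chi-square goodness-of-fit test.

7

There are k = 8 categories and no parameters were estimated from the data, so df = 8 − 1 = 7.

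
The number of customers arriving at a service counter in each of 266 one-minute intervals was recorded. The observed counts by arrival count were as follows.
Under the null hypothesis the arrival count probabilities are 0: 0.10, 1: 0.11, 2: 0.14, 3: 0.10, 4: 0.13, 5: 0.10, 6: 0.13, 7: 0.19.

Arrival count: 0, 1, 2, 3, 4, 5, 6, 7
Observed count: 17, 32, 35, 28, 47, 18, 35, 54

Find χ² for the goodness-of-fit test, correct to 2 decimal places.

11.41

Expected counts E_i = n·p_i: 266×0.10 = 26.6, 266×0.11 = 29.26, 266×0.14 = 37.24, 266×0.10 = 26.6, 266×0.13 = 34.58, 266×0.10 = 26.6, 266×0.13 = 34.58, 266×0.19 = 50.54.
0: (17 − 26.6)²/26.6 = 92.16/26.6 = 3.465
1: (32 − 29.26)²/29.26 = 7.5076/29.26 = 0.257
2: (35 − 37.24)²/37.24 = 5.0176/37.24 = 0.135
3: (28 − 26.6)²/26.6 = 1.96/26.6 = 0.074
4: (47 − 34.58)²/34.58 = 154.2564/34.58 = 4.461
5: (18 − 26.6)²/26.6 = 73.96/26.6 = 2.780
6: (35 − 34.58)²/34.58 = 0.1764/34.58 = 0.005
7: (54 − 50.54)²/50.54 = 11.9716/50.54 = 0.237
Sum = 11.41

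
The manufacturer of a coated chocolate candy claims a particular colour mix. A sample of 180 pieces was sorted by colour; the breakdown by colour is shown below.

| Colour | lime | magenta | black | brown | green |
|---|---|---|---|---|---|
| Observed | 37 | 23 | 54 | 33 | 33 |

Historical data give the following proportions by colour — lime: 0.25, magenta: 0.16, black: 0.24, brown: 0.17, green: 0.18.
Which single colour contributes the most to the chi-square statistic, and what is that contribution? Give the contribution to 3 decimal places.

black, 2.700

Expected counts E_i = n·p_i: 180×0.25 = 45, 180×0.16 = 28.8, 180×0.24 = 43.2, 180×0.17 = 30.6, 180×0.18 = 32.4.
cat          O        E   (O−E)²/E
lime        37       45     1.4222
magenta     23     28.8     1.1681
black       54     43.2     2.7000
brown       33     30.6     0.1882
green       33     32.4     0.0111
The largest term is for black: 2.700.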